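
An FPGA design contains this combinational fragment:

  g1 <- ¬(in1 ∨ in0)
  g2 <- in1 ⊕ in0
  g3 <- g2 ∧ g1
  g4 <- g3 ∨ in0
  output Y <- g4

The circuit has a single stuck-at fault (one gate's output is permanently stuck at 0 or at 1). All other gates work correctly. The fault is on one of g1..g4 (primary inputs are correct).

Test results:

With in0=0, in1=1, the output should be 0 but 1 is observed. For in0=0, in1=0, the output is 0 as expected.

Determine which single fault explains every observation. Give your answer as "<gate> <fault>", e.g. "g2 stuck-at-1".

Fault-free values for test 1 (in0=0, in1=1): g1=0, g2=1, g3=0, g4=0, giving Y=0. Observed 1.
Test 1: faults giving observed 1 are {g1 stuck-at-1, g3 stuck-at-1, g4 stuck-at-1}.
Test 2 (in0=0, in1=0): fault-free g1=1, g2=0, g3=0, g4=0 → 0; observed 0. Eliminates g3 stuck-at-1, g4 stuck-at-1.
Only g1 stuck-at-1 is consistent with every test.

g1 stuck-at-1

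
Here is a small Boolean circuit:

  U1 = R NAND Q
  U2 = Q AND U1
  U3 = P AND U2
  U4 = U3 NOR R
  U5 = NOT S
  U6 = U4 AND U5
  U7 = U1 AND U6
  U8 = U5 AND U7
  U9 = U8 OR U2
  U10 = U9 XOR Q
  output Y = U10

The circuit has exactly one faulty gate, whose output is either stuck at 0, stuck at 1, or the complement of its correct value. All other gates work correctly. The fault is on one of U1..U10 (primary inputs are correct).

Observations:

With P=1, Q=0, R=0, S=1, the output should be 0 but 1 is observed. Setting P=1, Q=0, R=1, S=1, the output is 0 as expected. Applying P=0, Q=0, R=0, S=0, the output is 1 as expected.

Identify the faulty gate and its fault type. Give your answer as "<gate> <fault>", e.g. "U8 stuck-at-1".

U5 stuck-at-1

Fault-free values for test 1 (P=1, Q=0, R=0, S=1): U1=1, U2=0, U3=0, U4=1, U5=0, U6=0, U7=0, U8=0, U9=0, U10=0, giving Y=0. Observed 1.
Test 1: faults giving observed 1 are {U2 stuck-at-1, U2 inverted output, U5 stuck-at-1, U5 inverted output, U8 stuck-at-1, U8 inverted output, U9 stuck-at-1, U9 inverted output, U10 stuck-at-1, U10 inverted output}.
Test 2 (P=1, Q=0, R=1, S=1): fault-free U1=1, U2=0, U3=0, U4=0, U5=0, U6=0, U7=0, U8=0, U9=0, U10=0 → 0; observed 0. Eliminates U2 stuck-at-1, U2 inverted output, U8 stuck-at-1, U8 inverted output, U9 stuck-at-1, U9 inverted output, U10 stuck-at-1, U10 inverted output.
Test 3 (P=0, Q=0, R=0, S=0): fault-free U1=1, U2=0, U3=0, U4=1, U5=1, U6=1, U7=1, U8=1, U9=1, U10=1 → 1; observed 1. Eliminates U5 inverted output.
Only U5 stuck-at-1 is consistent with every test.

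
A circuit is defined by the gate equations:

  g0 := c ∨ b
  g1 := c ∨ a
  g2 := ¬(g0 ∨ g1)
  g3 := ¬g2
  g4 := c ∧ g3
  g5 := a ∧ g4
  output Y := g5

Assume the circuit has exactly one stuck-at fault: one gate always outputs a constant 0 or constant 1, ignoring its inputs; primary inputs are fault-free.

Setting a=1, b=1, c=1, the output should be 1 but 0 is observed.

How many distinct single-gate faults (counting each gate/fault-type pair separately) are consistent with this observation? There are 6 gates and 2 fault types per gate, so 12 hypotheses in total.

Fault-free: g0=1, g1=1, g2=0, g3=1, g4=1, g5=1 → 1. Observed 0.
  g0 stuck-at-0: output 1 ✗
  g0 stuck-at-1: output 1 ✗
  g1 stuck-at-0: output 1 ✗
  g1 stuck-at-1: output 1 ✗
  g2 stuck-at-0: output 1 ✗
  g2 stuck-at-1: output 0 ✓
  g3 stuck-at-0: output 0 ✓
  g3 stuck-at-1: output 1 ✗
  g4 stuck-at-0: output 0 ✓
  g4 stuck-at-1: output 1 ✗
  g5 stuck-at-0: output 0 ✓
  g5 stuck-at-1: output 1 ✗
Consistent faults: {g2 stuck-at-1, g3 stuck-at-0, g4 stuck-at-0, g5 stuck-at-0} — 4 in all.

4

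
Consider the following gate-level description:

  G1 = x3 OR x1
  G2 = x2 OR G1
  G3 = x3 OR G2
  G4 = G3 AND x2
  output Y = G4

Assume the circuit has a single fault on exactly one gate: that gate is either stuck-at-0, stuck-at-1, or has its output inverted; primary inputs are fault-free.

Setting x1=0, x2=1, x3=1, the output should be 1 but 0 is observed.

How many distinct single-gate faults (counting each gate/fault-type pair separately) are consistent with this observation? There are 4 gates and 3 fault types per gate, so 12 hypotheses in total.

4

Fault-free: G1=1, G2=1, G3=1, G4=1 → 1. Observed 0.
  G1 stuck-at-0: output 1 ✗
  G1 stuck-at-1: output 1 ✗
  G1 inverted output: output 1 ✗
  G2 stuck-at-0: output 1 ✗
  G2 stuck-at-1: output 1 ✗
  G2 inverted output: output 1 ✗
  G3 stuck-at-0: output 0 ✓
  G3 stuck-at-1: output 1 ✗
  G3 inverted output: output 0 ✓
  G4 stuck-at-0: output 0 ✓
  G4 stuck-at-1: output 1 ✗
  G4 inverted output: output 0 ✓
Consistent faults: {G3 stuck-at-0, G3 inverted output, G4 stuck-at-0, G4 inverted output} — 4 in all.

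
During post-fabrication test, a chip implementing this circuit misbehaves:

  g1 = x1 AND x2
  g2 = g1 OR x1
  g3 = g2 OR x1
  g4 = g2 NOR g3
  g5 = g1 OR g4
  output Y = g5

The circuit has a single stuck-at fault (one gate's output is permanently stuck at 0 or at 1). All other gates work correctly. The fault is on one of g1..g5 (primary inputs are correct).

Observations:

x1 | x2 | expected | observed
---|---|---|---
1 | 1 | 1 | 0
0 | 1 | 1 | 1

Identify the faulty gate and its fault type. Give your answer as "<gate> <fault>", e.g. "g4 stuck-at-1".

Fault-free values for test 1 (x1=1, x2=1): g1=1, g2=1, g3=1, g4=0, g5=1, giving Y=1. Observed 0.
Test 1: faults giving observed 0 are {g1 stuck-at-0, g5 stuck-at-0}.
Test 2 (x1=0, x2=1): fault-free g1=0, g2=0, g3=0, g4=1, g5=1 → 1; observed 1. Eliminates g5 stuck-at-0.
Only g1 stuck-at-0 is consistent with every test.

g1 stuck-at-0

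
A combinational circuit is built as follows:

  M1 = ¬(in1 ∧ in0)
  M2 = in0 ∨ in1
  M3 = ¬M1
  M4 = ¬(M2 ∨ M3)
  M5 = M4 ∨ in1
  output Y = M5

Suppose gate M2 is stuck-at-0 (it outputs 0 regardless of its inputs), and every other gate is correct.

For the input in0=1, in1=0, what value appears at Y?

Propagate with M2 forced: M1=1, M2=0 [stuck-at-0], M3=0, M4=1, M5=1.
So Y = 1. (Without the fault it would be 0.)

1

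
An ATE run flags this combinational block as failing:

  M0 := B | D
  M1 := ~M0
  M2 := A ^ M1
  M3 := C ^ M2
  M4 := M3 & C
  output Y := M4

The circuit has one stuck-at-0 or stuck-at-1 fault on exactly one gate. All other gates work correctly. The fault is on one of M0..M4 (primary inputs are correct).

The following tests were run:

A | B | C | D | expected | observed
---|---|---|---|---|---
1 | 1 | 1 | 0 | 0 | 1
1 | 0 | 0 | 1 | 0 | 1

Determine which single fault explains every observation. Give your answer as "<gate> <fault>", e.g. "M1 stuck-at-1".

Fault-free values for test 1 (A=1, B=1, C=1, D=0): M0=1, M1=0, M2=1, M3=0, M4=0, giving Y=0. Observed 1.
Test 1: faults giving observed 1 are {M0 stuck-at-0, M1 stuck-at-1, M2 stuck-at-0, M3 stuck-at-1, M4 stuck-at-1}.
Test 2 (A=1, B=0, C=0, D=1): fault-free M0=1, M1=0, M2=1, M3=1, M4=0 → 0; observed 1. Eliminates M0 stuck-at-0, M1 stuck-at-1, M2 stuck-at-0, M3 stuck-at-1.
Only M4 stuck-at-1 is consistent with every test.

M4 stuck-at-1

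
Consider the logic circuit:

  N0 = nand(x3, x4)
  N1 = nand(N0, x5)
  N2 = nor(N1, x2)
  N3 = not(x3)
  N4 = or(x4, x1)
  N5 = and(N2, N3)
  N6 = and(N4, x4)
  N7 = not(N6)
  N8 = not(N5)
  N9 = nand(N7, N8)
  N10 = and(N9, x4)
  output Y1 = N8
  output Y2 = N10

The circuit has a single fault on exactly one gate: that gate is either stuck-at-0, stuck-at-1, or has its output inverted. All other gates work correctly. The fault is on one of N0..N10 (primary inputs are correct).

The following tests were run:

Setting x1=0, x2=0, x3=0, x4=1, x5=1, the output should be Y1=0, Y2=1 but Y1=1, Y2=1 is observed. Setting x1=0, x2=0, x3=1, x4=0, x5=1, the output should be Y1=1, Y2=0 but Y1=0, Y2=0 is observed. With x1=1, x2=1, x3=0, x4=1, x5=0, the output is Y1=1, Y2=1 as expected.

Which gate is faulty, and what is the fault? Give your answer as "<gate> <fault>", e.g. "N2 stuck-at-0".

N3 inverted output

Fault-free values for test 1 (x1=0, x2=0, x3=0, x4=1, x5=1): N0=1, N1=0, N2=1, N3=1, N4=1, N5=1, N6=1, N7=0, N8=0, N9=1, N10=1, giving Y1=0, Y2=1. Observed Y1=1, Y2=1.
Test 1: faults giving observed Y1=1, Y2=1 are {N0 stuck-at-0, N0 inverted output, N1 stuck-at-1, N1 inverted output, N2 stuck-at-0, N2 inverted output, N3 stuck-at-0, N3 inverted output, N5 stuck-at-0, N5 inverted output, N8 stuck-at-1, N8 inverted output}.
Test 2 (x1=0, x2=0, x3=1, x4=0, x5=1): fault-free N0=1, N1=0, N2=1, N3=0, N4=0, N5=0, N6=0, N7=1, N8=1, N9=0, N10=0 → Y1=1, Y2=0; observed Y1=0, Y2=0. Eliminates N0 stuck-at-0, N0 inverted output, N1 stuck-at-1, N1 inverted output, N2 stuck-at-0, N2 inverted output, N3 stuck-at-0, N5 stuck-at-0, N8 stuck-at-1.
Test 3 (x1=1, x2=1, x3=0, x4=1, x5=0): fault-free N0=1, N1=1, N2=0, N3=1, N4=1, N5=0, N6=1, N7=0, N8=1, N9=1, N10=1 → Y1=1, Y2=1; observed Y1=1, Y2=1. Eliminates N5 inverted output, N8 inverted output.
Only N3 inverted output is consistent with every test.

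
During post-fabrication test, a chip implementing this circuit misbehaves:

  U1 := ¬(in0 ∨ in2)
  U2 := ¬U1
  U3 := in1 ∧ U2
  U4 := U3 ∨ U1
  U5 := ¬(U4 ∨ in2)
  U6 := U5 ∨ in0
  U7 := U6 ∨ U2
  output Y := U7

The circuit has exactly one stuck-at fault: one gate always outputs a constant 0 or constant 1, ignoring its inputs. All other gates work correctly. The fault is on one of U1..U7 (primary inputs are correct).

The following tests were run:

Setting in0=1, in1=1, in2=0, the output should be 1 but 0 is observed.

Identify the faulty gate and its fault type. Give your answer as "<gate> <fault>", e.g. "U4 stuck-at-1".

U7 stuck-at-0

Fault-free values for test 1 (in0=1, in1=1, in2=0): U1=0, U2=1, U3=1, U4=1, U5=0, U6=1, U7=1, giving Y=1. Observed 0.
Test 1: faults giving observed 0 are {U7 stuck-at-0}.
Only U7 stuck-at-0 is consistent with every test.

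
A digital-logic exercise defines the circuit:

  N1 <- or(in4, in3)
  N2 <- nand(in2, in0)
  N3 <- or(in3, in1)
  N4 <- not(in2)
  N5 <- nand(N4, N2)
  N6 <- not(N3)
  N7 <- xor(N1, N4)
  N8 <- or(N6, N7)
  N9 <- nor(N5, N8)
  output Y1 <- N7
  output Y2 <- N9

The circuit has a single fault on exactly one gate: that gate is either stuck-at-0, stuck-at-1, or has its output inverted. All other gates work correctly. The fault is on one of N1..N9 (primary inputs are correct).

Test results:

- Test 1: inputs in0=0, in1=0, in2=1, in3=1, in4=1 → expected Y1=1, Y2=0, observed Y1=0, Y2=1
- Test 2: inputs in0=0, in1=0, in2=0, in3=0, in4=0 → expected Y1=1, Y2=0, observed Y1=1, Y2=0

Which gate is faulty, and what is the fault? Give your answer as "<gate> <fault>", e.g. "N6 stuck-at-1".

Fault-free values for test 1 (in0=0, in1=0, in2=1, in3=1, in4=1): N1=1, N2=1, N3=1, N4=0, N5=1, N6=0, N7=1, N8=1, N9=0, giving Y1=1, Y2=0. Observed Y1=0, Y2=1.
Test 1: faults giving observed Y1=0, Y2=1 are {N4 stuck-at-1, N4 inverted output}.
Test 2 (in0=0, in1=0, in2=0, in3=0, in4=0): fault-free N1=0, N2=1, N3=0, N4=1, N5=0, N6=1, N7=1, N8=1, N9=0 → Y1=1, Y2=0; observed Y1=1, Y2=0. Eliminates N4 inverted output.
Only N4 stuck-at-1 is consistent with every test.

N4 stuck-at-1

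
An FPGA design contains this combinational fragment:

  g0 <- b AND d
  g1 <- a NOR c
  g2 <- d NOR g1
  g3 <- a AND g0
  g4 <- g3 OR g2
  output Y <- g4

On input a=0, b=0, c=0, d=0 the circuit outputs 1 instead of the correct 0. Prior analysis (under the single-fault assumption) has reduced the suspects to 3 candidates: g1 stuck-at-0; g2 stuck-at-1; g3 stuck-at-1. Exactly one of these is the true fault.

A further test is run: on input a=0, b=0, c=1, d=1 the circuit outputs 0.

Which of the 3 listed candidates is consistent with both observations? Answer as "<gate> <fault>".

Evaluate each candidate on input a=0, b=0, c=1, d=1:
  g1 stuck-at-0: g0=0, g1=0 [stuck-at-0], g2=0, g3=0, g4=0 → 0 — matches
  g2 stuck-at-1: g0=0, g1=0, g2=1 [stuck-at-1], g3=0, g4=1 → 1 — eliminated
  g3 stuck-at-1: g0=0, g1=0, g2=0, g3=1 [stuck-at-1], g4=1 → 1 — eliminated
Only g1 stuck-at-0 reproduces the observed 0.

g1 stuck-at-0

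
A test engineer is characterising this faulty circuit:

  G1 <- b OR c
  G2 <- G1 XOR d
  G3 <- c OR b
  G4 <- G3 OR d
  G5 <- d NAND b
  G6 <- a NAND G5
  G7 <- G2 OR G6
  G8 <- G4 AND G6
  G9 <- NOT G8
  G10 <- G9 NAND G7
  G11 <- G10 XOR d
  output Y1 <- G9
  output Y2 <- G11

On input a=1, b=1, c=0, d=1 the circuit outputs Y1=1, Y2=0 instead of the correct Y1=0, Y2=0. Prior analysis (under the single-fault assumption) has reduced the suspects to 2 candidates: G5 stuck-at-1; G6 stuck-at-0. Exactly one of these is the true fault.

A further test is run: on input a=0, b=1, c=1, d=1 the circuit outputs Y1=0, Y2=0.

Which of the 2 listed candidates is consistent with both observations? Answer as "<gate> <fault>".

G5 stuck-at-1

Evaluate each candidate on input a=0, b=1, c=1, d=1:
  G5 stuck-at-1: G1=1, G2=0, G3=1, G4=1, G5=1 [stuck-at-1], G6=1, G7=1, G8=1, G9=0, G10=1, G11=0 → Y1=0, Y2=0 — matches
  G6 stuck-at-0: G1=1, G2=0, G3=1, G4=1, G5=0, G6=0 [stuck-at-0], G7=0, G8=0, G9=1, G10=1, G11=0 → Y1=1, Y2=0 — eliminated
Only G5 stuck-at-1 reproduces the observed Y1=0, Y2=0.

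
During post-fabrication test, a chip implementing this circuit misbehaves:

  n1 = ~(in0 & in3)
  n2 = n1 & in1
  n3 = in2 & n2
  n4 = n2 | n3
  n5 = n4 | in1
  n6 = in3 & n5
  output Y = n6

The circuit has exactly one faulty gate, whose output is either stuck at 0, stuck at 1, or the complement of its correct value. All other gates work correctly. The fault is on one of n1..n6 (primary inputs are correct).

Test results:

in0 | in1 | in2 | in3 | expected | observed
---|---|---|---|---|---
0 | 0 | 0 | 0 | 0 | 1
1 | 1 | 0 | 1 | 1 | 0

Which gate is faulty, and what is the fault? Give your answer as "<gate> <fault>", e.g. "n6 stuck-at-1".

n6 inverted output

Fault-free values for test 1 (in0=0, in1=0, in2=0, in3=0): n1=1, n2=0, n3=0, n4=0, n5=0, n6=0, giving Y=0. Observed 1.
Test 1: faults giving observed 1 are {n6 stuck-at-1, n6 inverted output}.
Test 2 (in0=1, in1=1, in2=0, in3=1): fault-free n1=0, n2=0, n3=0, n4=0, n5=1, n6=1 → 1; observed 0. Eliminates n6 stuck-at-1.
Only n6 inverted output is consistent with every test.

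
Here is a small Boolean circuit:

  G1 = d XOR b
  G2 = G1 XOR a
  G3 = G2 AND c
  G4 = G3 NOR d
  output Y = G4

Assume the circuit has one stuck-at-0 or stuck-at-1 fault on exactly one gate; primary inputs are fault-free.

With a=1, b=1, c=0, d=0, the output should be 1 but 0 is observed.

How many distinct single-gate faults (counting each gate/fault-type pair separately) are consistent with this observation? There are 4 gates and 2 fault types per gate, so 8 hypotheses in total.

Fault-free: G1=1, G2=0, G3=0, G4=1 → 1. Observed 0.
  G1 stuck-at-0: output 1 ✗
  G1 stuck-at-1: output 1 ✗
  G2 stuck-at-0: output 1 ✗
  G2 stuck-at-1: output 1 ✗
  G3 stuck-at-0: output 1 ✗
  G3 stuck-at-1: output 0 ✓
  G4 stuck-at-0: output 0 ✓
  G4 stuck-at-1: output 1 ✗
Consistent faults: {G3 stuck-at-1, G4 stuck-at-0} — 2 in all.

2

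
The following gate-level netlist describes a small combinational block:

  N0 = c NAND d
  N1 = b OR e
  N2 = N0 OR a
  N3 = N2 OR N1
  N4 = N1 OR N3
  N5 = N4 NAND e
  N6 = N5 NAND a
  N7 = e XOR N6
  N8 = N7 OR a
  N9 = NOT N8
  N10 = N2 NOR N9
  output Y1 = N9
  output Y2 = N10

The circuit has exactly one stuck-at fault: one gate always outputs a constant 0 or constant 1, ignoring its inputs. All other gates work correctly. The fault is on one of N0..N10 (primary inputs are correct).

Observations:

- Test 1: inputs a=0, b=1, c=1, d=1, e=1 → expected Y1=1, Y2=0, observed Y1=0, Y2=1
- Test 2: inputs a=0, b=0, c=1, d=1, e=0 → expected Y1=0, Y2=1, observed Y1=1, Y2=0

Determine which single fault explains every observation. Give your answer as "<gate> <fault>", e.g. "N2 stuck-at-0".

N6 stuck-at-0

Fault-free values for test 1 (a=0, b=1, c=1, d=1, e=1): N0=0, N1=1, N2=0, N3=1, N4=1, N5=0, N6=1, N7=0, N8=0, N9=1, N10=0, giving Y1=1, Y2=0. Observed Y1=0, Y2=1.
Test 1: faults giving observed Y1=0, Y2=1 are {N6 stuck-at-0, N7 stuck-at-1, N8 stuck-at-1, N9 stuck-at-0}.
Test 2 (a=0, b=0, c=1, d=1, e=0): fault-free N0=0, N1=0, N2=0, N3=0, N4=0, N5=1, N6=1, N7=1, N8=1, N9=0, N10=1 → Y1=0, Y2=1; observed Y1=1, Y2=0. Eliminates N7 stuck-at-1, N8 stuck-at-1, N9 stuck-at-0.
Only N6 stuck-at-0 is consistent with every test.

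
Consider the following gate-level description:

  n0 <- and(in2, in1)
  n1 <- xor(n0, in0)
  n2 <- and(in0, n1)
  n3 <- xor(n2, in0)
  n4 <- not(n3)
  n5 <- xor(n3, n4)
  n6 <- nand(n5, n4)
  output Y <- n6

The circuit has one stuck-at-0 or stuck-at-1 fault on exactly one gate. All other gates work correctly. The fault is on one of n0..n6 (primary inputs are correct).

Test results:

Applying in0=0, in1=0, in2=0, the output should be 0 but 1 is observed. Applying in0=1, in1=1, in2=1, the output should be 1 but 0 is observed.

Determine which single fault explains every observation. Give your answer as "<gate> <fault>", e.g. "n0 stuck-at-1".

n2 stuck-at-1

Fault-free values for test 1 (in0=0, in1=0, in2=0): n0=0, n1=0, n2=0, n3=0, n4=1, n5=1, n6=0, giving Y=0. Observed 1.
Test 1: faults giving observed 1 are {n2 stuck-at-1, n3 stuck-at-1, n4 stuck-at-0, n5 stuck-at-0, n6 stuck-at-1}.
Test 2 (in0=1, in1=1, in2=1): fault-free n0=1, n1=0, n2=0, n3=1, n4=0, n5=1, n6=1 → 1; observed 0. Eliminates n3 stuck-at-1, n4 stuck-at-0, n5 stuck-at-0, n6 stuck-at-1.
Only n2 stuck-at-1 is consistent with every test.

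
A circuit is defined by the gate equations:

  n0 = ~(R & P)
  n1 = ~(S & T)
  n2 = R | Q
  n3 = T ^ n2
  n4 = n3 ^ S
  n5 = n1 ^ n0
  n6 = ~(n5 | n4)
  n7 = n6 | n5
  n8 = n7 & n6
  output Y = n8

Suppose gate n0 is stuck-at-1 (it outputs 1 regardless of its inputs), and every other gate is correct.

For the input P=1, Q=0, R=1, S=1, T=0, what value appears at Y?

1

Propagate with n0 forced: n0=1 [stuck-at-1], n1=1, n2=1, n3=1, n4=0, n5=0, n6=1, n7=1, n8=1.
So Y = 1. (Without the fault it would be 0.)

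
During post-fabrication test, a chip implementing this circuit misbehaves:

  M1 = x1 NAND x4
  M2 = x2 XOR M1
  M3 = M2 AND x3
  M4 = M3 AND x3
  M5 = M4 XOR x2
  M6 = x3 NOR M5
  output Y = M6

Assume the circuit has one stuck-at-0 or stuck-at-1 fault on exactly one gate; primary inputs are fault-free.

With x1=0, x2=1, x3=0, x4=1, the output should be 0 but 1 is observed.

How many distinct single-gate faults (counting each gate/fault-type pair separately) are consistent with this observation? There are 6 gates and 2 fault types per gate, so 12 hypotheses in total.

Fault-free: M1=1, M2=0, M3=0, M4=0, M5=1, M6=0 → 0. Observed 1.
  M1 stuck-at-0: output 0 ✗
  M1 stuck-at-1: output 0 ✗
  M2 stuck-at-0: output 0 ✗
  M2 stuck-at-1: output 0 ✗
  M3 stuck-at-0: output 0 ✗
  M3 stuck-at-1: output 0 ✗
  M4 stuck-at-0: output 0 ✗
  M4 stuck-at-1: output 1 ✓
  M5 stuck-at-0: output 1 ✓
  M5 stuck-at-1: output 0 ✗
  M6 stuck-at-0: output 0 ✗
  M6 stuck-at-1: output 1 ✓
Consistent faults: {M4 stuck-at-1, M5 stuck-at-0, M6 stuck-at-1} — 3 in all.

3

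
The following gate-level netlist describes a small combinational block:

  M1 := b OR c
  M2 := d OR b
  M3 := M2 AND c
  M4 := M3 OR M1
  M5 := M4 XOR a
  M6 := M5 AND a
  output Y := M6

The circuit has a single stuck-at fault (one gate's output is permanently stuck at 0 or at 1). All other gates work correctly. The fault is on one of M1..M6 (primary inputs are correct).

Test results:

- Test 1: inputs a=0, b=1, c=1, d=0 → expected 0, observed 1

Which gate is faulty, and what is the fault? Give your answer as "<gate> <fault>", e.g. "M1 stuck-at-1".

M6 stuck-at-1

Fault-free values for test 1 (a=0, b=1, c=1, d=0): M1=1, M2=1, M3=1, M4=1, M5=1, M6=0, giving Y=0. Observed 1.
Test 1: faults giving observed 1 are {M6 stuck-at-1}.
Only M6 stuck-at-1 is consistent with every test.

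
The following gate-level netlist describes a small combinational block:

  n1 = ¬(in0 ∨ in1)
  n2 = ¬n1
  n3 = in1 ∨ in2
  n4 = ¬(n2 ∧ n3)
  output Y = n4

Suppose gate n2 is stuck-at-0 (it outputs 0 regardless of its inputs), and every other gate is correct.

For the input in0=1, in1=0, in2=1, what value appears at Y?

1

Propagate with n2 forced: n1=0, n2=0 [stuck-at-0], n3=1, n4=1.
So Y = 1. (Without the fault it would be 0.)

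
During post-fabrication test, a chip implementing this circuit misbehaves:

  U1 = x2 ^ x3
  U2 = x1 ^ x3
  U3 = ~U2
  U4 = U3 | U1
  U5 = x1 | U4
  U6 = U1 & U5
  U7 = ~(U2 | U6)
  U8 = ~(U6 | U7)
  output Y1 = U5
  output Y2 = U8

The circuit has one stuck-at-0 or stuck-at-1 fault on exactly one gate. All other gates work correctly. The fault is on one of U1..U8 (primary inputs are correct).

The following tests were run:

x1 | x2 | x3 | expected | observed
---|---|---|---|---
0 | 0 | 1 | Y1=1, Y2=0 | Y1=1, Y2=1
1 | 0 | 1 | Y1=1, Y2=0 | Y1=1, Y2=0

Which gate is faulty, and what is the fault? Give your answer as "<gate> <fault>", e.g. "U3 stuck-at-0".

Fault-free values for test 1 (x1=0, x2=0, x3=1): U1=1, U2=1, U3=0, U4=1, U5=1, U6=1, U7=0, U8=0, giving Y1=1, Y2=0. Observed Y1=1, Y2=1.
Test 1: faults giving observed Y1=1, Y2=1 are {U6 stuck-at-0, U8 stuck-at-1}.
Test 2 (x1=1, x2=0, x3=1): fault-free U1=1, U2=0, U3=1, U4=1, U5=1, U6=1, U7=0, U8=0 → Y1=1, Y2=0; observed Y1=1, Y2=0. Eliminates U8 stuck-at-1.
Only U6 stuck-at-0 is consistent with every test.

U6 stuck-at-0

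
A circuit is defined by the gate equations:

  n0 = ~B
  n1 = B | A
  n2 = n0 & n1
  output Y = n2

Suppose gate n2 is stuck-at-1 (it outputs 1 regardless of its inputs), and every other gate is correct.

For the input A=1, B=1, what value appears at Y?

1

Propagate with n2 forced: n0=0, n1=1, n2=1 [stuck-at-1].
So Y = 1. (Without the fault it would be 0.)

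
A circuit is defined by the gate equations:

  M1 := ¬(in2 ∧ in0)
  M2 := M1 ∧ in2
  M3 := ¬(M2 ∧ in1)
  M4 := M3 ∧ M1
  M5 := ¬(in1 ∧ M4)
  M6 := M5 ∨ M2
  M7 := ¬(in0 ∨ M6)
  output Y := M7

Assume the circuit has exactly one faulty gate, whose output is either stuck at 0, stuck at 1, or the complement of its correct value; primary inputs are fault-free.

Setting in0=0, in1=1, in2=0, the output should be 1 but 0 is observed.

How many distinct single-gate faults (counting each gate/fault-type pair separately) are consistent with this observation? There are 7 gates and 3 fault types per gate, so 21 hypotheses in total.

Fault-free: M1=1, M2=0, M3=1, M4=1, M5=0, M6=0, M7=1 → 1. Observed 0.
  M1: stuck-at-0, inverted output ✓; others ✗
  M2: stuck-at-1, inverted output ✓; others ✗
  M3: stuck-at-0, inverted output ✓; others ✗
  M4: stuck-at-0, inverted output ✓; others ✗
  M5: stuck-at-1, inverted output ✓; others ✗
  M6: stuck-at-1, inverted output ✓; others ✗
  M7: stuck-at-0, inverted output ✓; others ✗
Consistent faults: {M1 stuck-at-0, M1 inverted output, M2 stuck-at-1, M2 inverted output, M3 stuck-at-0, M3 inverted output, M4 stuck-at-0, M4 inverted output, M5 stuck-at-1, M5 inverted output, M6 stuck-at-1, M6 inverted output, M7 stuck-at-0, M7 inverted output} — 14 in all.

14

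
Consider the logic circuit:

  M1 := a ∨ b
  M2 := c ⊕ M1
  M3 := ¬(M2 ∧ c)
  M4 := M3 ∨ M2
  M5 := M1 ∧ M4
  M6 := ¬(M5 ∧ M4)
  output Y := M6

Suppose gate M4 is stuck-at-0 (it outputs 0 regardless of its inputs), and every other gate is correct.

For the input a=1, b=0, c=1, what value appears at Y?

1

Propagate with M4 forced: M1=1, M2=0, M3=1, M4=0 [stuck-at-0], M5=0, M6=1.
So Y = 1. (Without the fault it would be 0.)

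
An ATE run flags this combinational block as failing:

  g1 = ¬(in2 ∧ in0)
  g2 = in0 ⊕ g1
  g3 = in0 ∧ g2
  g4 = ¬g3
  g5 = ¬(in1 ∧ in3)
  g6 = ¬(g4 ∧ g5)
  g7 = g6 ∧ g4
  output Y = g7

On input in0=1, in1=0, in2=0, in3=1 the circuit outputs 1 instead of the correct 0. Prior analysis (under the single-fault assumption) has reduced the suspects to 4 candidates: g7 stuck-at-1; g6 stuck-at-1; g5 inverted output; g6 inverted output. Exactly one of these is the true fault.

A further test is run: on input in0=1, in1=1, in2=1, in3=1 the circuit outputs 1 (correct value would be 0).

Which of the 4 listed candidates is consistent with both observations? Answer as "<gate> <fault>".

g7 stuck-at-1

Evaluate each candidate on input in0=1, in1=1, in2=1, in3=1:
  g7 stuck-at-1: g1=0, g2=1, g3=1, g4=0, g5=0, g6=1, g7=1 [stuck-at-1] → 1 — matches
  g6 stuck-at-1: g1=0, g2=1, g3=1, g4=0, g5=0, g6=1 [stuck-at-1], g7=0 → 0 — eliminated
  g5 inverted output: g1=0, g2=1, g3=1, g4=0, g5=1 [inverted output], g6=1, g7=0 → 0 — eliminated
  g6 inverted output: g1=0, g2=1, g3=1, g4=0, g5=0, g6=0 [inverted output], g7=0 → 0 — eliminated
Only g7 stuck-at-1 reproduces the observed 1.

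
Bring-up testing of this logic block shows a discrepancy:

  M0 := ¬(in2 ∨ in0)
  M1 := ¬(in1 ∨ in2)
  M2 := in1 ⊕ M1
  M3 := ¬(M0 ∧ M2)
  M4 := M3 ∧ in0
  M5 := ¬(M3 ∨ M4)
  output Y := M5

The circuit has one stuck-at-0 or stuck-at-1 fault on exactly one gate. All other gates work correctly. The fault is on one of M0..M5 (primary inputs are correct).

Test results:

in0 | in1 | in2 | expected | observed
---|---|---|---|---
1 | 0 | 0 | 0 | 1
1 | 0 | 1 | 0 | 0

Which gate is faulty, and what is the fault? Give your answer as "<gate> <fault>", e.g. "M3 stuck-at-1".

Fault-free values for test 1 (in0=1, in1=0, in2=0): M0=0, M1=1, M2=1, M3=1, M4=1, M5=0, giving Y=0. Observed 1.
Test 1: faults giving observed 1 are {M0 stuck-at-1, M3 stuck-at-0, M5 stuck-at-1}.
Test 2 (in0=1, in1=0, in2=1): fault-free M0=0, M1=0, M2=0, M3=1, M4=1, M5=0 → 0; observed 0. Eliminates M3 stuck-at-0, M5 stuck-at-1.
Only M0 stuck-at-1 is consistent with every test.

M0 stuck-at-1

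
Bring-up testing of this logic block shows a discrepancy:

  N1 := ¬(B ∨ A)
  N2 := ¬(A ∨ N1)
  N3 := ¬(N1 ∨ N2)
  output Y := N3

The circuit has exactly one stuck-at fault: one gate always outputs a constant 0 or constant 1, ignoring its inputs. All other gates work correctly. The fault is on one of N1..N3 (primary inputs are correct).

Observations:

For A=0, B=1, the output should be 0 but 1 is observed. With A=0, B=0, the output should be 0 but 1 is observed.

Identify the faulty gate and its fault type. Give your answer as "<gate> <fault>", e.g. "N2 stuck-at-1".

N3 stuck-at-1

Fault-free values for test 1 (A=0, B=1): N1=0, N2=1, N3=0, giving Y=0. Observed 1.
Test 1: faults giving observed 1 are {N2 stuck-at-0, N3 stuck-at-1}.
Test 2 (A=0, B=0): fault-free N1=1, N2=0, N3=0 → 0; observed 1. Eliminates N2 stuck-at-0.
Only N3 stuck-at-1 is consistent with every test.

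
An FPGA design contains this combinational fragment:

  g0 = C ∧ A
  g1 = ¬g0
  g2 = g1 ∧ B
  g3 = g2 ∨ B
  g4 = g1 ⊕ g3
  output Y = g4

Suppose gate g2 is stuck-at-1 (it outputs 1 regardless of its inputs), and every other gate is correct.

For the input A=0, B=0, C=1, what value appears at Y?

0

Propagate with g2 forced: g0=0, g1=1, g2=1 [stuck-at-1], g3=1, g4=0.
So Y = 0. (Without the fault it would be 1.)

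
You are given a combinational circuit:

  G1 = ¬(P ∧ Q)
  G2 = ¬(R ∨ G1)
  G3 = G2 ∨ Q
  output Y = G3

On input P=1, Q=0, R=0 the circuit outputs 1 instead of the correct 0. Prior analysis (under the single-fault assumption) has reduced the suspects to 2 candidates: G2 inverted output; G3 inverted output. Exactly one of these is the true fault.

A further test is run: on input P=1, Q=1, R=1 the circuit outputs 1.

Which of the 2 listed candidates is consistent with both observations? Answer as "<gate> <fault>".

G2 inverted output

Evaluate each candidate on input P=1, Q=1, R=1:
  G2 inverted output: G1=0, G2=1 [inverted output], G3=1 → 1 — matches
  G3 inverted output: G1=0, G2=0, G3=0 [inverted output] → 0 — eliminated
Only G2 inverted output reproduces the observed 1.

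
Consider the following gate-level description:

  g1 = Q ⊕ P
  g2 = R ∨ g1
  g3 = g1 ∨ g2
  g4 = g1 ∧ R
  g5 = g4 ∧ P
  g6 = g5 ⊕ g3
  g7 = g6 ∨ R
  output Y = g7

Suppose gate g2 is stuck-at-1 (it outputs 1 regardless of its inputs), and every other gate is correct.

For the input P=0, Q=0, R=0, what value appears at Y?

1

Propagate with g2 forced: g1=0, g2=1 [stuck-at-1], g3=1, g4=0, g5=0, g6=1, g7=1.
So Y = 1. (Without the fault it would be 0.)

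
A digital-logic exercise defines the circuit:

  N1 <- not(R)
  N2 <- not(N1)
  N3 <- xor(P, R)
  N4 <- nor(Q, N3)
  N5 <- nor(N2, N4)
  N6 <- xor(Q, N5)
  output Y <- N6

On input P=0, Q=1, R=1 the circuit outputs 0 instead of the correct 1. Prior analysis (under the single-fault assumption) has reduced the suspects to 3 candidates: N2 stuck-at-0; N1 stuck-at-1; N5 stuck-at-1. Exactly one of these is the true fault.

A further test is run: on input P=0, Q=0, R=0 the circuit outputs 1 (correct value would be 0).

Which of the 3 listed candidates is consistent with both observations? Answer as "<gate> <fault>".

Evaluate each candidate on input P=0, Q=0, R=0:
  N2 stuck-at-0: N1=1, N2=0 [stuck-at-0], N3=0, N4=1, N5=0, N6=0 → 0 — eliminated
  N1 stuck-at-1: N1=1 [stuck-at-1], N2=0, N3=0, N4=1, N5=0, N6=0 → 0 — eliminated
  N5 stuck-at-1: N1=1, N2=0, N3=0, N4=1, N5=1 [stuck-at-1], N6=1 → 1 — matches
Only N5 stuck-at-1 reproduces the observed 1.

N5 stuck-at-1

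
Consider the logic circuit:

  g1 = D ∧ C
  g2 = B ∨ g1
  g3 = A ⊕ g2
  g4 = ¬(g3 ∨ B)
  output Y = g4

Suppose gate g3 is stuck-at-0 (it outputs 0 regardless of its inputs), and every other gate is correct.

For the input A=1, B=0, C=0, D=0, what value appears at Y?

Propagate with g3 forced: g1=0, g2=0, g3=0 [stuck-at-0], g4=1.
So Y = 1. (Without the fault it would be 0.)

1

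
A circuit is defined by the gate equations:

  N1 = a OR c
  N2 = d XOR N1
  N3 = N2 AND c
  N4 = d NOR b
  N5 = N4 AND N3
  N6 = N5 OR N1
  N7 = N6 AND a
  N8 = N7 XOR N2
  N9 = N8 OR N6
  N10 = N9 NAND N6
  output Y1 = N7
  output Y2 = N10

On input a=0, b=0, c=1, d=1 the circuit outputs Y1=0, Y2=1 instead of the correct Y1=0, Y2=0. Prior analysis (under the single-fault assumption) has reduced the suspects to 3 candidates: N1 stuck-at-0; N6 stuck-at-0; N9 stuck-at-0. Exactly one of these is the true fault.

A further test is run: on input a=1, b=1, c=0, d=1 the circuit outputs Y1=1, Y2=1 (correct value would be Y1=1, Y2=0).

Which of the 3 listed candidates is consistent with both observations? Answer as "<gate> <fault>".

N9 stuck-at-0

Evaluate each candidate on input a=1, b=1, c=0, d=1:
  N1 stuck-at-0: N1=0 [stuck-at-0], N2=1, N3=0, N4=0, N5=0, N6=0, N7=0, N8=1, N9=1, N10=1 → Y1=0, Y2=1 — eliminated
  N6 stuck-at-0: N1=1, N2=0, N3=0, N4=0, N5=0, N6=0 [stuck-at-0], N7=0, N8=0, N9=0, N10=1 → Y1=0, Y2=1 — eliminated
  N9 stuck-at-0: N1=1, N2=0, N3=0, N4=0, N5=0, N6=1, N7=1, N8=1, N9=0 [stuck-at-0], N10=1 → Y1=1, Y2=1 — matches
Only N9 stuck-at-0 reproduces the observed Y1=1, Y2=1.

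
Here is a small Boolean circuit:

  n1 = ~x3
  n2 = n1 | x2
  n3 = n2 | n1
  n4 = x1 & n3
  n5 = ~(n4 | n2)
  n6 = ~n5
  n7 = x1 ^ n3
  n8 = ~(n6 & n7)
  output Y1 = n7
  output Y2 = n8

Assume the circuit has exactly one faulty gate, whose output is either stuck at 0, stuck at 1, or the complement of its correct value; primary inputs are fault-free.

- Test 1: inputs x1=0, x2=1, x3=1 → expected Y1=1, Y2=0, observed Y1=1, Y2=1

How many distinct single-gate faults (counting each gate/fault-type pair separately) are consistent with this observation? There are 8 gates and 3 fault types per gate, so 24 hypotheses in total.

6

Fault-free: n1=0, n2=1, n3=1, n4=0, n5=0, n6=1, n7=1, n8=0 → Y1=1, Y2=0. Observed Y1=1, Y2=1.
  n1: none of the 3 fault types match ✗
  n2: none of the 3 fault types match ✗
  n3: none of the 3 fault types match ✗
  n4: none of the 3 fault types match ✗
  n5: stuck-at-1, inverted output ✓; others ✗
  n6: stuck-at-0, inverted output ✓; others ✗
  n7: none of the 3 fault types match ✗
  n8: stuck-at-1, inverted output ✓; others ✗
Consistent faults: {n5 stuck-at-1, n5 inverted output, n6 stuck-at-0, n6 inverted output, n8 stuck-at-1, n8 inverted output} — 6 in all.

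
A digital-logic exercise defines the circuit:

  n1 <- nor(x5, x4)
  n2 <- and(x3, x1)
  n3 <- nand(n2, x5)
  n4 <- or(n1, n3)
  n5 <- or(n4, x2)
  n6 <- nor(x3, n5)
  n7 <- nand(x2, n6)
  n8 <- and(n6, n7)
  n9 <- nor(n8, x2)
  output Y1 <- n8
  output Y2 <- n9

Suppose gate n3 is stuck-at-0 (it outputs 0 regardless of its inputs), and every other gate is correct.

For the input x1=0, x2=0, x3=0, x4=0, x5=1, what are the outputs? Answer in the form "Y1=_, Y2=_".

Propagate with n3 forced: n1=0, n2=0, n3=0 [stuck-at-0], n4=0, n5=0, n6=1, n7=1, n8=1, n9=0.
So the outputs are Y1=1, Y2=0. (Without the fault they would be Y1=0, Y2=1.)

Y1=1, Y2=0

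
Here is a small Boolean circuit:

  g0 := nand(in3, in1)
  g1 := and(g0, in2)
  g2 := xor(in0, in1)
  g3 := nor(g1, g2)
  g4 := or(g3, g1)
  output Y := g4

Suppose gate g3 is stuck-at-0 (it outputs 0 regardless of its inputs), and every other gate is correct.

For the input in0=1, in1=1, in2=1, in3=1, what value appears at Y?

Propagate with g3 forced: g0=0, g1=0, g2=0, g3=0 [stuck-at-0], g4=0.
So Y = 0. (Without the fault it would be 1.)

0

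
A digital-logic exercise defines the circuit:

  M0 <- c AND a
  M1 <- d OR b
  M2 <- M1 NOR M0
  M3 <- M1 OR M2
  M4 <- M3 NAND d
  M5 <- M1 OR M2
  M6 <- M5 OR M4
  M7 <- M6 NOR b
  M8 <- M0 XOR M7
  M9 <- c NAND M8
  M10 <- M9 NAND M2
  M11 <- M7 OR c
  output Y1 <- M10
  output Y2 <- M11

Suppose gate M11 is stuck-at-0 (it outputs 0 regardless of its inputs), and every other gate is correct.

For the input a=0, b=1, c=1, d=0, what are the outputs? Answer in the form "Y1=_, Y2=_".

Propagate with M11 forced: M0=0, M1=1, M2=0, M3=1, M4=1, M5=1, M6=1, M7=0, M8=0, M9=1, M10=1, M11=0 [stuck-at-0].
So the outputs are Y1=1, Y2=0. (Without the fault they would be Y1=1, Y2=1.)

Y1=1, Y2=0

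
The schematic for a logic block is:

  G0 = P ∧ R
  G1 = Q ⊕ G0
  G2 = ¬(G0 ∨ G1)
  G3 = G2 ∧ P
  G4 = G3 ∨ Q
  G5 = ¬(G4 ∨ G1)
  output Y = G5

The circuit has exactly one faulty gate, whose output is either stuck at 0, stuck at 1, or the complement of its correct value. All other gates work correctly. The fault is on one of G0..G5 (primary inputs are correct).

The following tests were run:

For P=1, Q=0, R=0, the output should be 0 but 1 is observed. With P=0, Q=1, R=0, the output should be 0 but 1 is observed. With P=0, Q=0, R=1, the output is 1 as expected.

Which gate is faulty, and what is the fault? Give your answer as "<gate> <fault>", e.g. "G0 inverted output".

Fault-free values for test 1 (P=1, Q=0, R=0): G0=0, G1=0, G2=1, G3=1, G4=1, G5=0, giving Y=0. Observed 1.
Test 1: faults giving observed 1 are {G2 stuck-at-0, G2 inverted output, G3 stuck-at-0, G3 inverted output, G4 stuck-at-0, G4 inverted output, G5 stuck-at-1, G5 inverted output}.
Test 2 (P=0, Q=1, R=0): fault-free G0=0, G1=1, G2=0, G3=0, G4=1, G5=0 → 0; observed 1. Eliminates G2 stuck-at-0, G2 inverted output, G3 stuck-at-0, G3 inverted output, G4 stuck-at-0, G4 inverted output.
Test 3 (P=0, Q=0, R=1): fault-free G0=0, G1=0, G2=1, G3=0, G4=0, G5=1 → 1; observed 1. Eliminates G5 inverted output.
Only G5 stuck-at-1 is consistent with every test.

G5 stuck-at-1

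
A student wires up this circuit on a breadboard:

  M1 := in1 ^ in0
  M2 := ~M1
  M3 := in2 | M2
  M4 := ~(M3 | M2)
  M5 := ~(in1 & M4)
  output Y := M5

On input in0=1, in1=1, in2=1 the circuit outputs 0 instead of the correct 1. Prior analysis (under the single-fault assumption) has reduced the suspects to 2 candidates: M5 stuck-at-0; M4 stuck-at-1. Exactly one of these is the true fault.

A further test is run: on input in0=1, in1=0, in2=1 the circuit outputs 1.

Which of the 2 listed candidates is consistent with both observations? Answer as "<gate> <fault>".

Evaluate each candidate on input in0=1, in1=0, in2=1:
  M5 stuck-at-0: M1=1, M2=0, M3=1, M4=0, M5=0 [stuck-at-0] → 0 — eliminated
  M4 stuck-at-1: M1=1, M2=0, M3=1, M4=1 [stuck-at-1], M5=1 → 1 — matches
Only M4 stuck-at-1 reproduces the observed 1.

M4 stuck-at-1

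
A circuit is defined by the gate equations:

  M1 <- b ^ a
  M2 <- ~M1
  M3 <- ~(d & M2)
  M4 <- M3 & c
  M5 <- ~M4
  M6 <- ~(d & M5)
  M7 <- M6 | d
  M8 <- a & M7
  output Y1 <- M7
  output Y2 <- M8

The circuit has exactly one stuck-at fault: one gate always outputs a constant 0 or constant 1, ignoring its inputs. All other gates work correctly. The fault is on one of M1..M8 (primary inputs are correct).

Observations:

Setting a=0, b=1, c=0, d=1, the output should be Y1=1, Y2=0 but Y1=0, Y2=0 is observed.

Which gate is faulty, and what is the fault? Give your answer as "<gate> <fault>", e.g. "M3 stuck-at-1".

M7 stuck-at-0

Fault-free values for test 1 (a=0, b=1, c=0, d=1): M1=1, M2=0, M3=1, M4=0, M5=1, M6=0, M7=1, M8=0, giving Y1=1, Y2=0. Observed Y1=0, Y2=0.
Test 1: faults giving observed Y1=0, Y2=0 are {M7 stuck-at-0}.
Only M7 stuck-at-0 is consistent with every test.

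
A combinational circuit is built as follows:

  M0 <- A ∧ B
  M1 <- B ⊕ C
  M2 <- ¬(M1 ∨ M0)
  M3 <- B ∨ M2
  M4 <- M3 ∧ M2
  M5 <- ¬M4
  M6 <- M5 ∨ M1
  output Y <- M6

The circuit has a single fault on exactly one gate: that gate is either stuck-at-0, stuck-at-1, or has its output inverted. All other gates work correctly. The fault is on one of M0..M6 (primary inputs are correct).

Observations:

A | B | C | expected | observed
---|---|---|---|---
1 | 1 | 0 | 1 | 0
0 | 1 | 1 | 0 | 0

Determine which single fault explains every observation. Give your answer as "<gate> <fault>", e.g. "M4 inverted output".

M6 stuck-at-0

Fault-free values for test 1 (A=1, B=1, C=0): M0=1, M1=1, M2=0, M3=1, M4=0, M5=1, M6=1, giving Y=1. Observed 0.
Test 1: faults giving observed 0 are {M6 stuck-at-0, M6 inverted output}.
Test 2 (A=0, B=1, C=1): fault-free M0=0, M1=0, M2=1, M3=1, M4=1, M5=0, M6=0 → 0; observed 0. Eliminates M6 inverted output.
Only M6 stuck-at-0 is consistent with every test.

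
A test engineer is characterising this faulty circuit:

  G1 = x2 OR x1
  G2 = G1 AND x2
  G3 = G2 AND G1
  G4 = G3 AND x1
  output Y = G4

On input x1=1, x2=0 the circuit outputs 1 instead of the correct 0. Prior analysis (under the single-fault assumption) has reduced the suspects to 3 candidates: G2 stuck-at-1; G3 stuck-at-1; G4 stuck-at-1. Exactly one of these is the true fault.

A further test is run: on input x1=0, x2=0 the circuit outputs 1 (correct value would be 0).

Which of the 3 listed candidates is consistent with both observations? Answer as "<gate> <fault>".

Evaluate each candidate on input x1=0, x2=0:
  G2 stuck-at-1: G1=0, G2=1 [stuck-at-1], G3=0, G4=0 → 0 — eliminated
  G3 stuck-at-1: G1=0, G2=0, G3=1 [stuck-at-1], G4=0 → 0 — eliminated
  G4 stuck-at-1: G1=0, G2=0, G3=0, G4=1 [stuck-at-1] → 1 — matches
Only G4 stuck-at-1 reproduces the observed 1.

G4 stuck-at-1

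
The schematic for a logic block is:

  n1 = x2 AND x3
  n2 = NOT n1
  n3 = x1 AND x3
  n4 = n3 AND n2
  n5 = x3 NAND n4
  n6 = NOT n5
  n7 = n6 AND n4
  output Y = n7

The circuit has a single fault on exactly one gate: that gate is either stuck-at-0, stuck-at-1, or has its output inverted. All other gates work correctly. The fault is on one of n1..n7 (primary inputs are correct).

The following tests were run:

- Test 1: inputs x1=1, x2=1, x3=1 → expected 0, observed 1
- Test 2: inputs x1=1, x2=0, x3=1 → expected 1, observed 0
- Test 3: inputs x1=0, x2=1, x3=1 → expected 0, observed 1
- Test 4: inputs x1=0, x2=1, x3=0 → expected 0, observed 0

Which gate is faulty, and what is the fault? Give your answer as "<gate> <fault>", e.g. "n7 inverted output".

Fault-free values for test 1 (x1=1, x2=1, x3=1): n1=1, n2=0, n3=1, n4=0, n5=1, n6=0, n7=0, giving Y=0. Observed 1.
Test 1: faults giving observed 1 are {n1 stuck-at-0, n1 inverted output, n2 stuck-at-1, n2 inverted output, n4 stuck-at-1, n4 inverted output, n7 stuck-at-1, n7 inverted output}.
Test 2 (x1=1, x2=0, x3=1): fault-free n1=0, n2=1, n3=1, n4=1, n5=0, n6=1, n7=1 → 1; observed 0. Eliminates n1 stuck-at-0, n2 stuck-at-1, n4 stuck-at-1, n7 stuck-at-1.
Test 3 (x1=0, x2=1, x3=1): fault-free n1=1, n2=0, n3=0, n4=0, n5=1, n6=0, n7=0 → 0; observed 1. Eliminates n1 inverted output, n2 inverted output.
Test 4 (x1=0, x2=1, x3=0): fault-free n1=0, n2=1, n3=0, n4=0, n5=1, n6=0, n7=0 → 0; observed 0. Eliminates n7 inverted output.
Only n4 inverted output is consistent with every test.

n4 inverted output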